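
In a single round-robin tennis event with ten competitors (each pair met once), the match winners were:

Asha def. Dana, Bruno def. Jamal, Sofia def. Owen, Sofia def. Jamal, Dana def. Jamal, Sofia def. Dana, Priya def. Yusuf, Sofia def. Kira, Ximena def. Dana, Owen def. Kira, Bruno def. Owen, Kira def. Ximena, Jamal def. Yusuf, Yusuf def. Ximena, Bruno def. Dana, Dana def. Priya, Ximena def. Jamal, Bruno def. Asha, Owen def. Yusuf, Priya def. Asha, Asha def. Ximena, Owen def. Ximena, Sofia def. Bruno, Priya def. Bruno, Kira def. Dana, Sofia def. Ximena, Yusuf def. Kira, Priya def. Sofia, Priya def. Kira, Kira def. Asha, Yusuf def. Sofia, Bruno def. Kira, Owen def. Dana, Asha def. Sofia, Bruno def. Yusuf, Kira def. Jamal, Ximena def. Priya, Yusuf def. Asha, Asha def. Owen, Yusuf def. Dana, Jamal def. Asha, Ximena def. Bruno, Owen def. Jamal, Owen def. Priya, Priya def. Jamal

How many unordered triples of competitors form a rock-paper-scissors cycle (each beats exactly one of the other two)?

Win totals: Sofia 6, Asha 4, Owen 6, Ximena 4, Kira 4, Dana 2, Jamal 2, Priya 6, Yusuf 5, Bruno 6.
A competitor with w wins dominates both others in C(w,2) triples; summing gives 15 + 6 + 15 + 6 + 6 + 1 + 1 + 15 + 10 + 15 = 90 transitive triples.
Total triples C(10,3) = 120, so cyclic triples = 120 − 90 = 30.

30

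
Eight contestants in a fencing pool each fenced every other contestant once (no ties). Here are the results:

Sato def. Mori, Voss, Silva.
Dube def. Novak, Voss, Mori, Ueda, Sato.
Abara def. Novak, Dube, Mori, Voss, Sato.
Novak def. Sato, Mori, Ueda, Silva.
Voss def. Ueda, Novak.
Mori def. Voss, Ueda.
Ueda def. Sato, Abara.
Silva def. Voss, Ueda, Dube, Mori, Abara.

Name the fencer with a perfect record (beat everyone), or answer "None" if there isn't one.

Highest win total is Silva with 5 (out of 7 possible).
Silva lost to Novak, Sato, so no fencer went undefeated.

None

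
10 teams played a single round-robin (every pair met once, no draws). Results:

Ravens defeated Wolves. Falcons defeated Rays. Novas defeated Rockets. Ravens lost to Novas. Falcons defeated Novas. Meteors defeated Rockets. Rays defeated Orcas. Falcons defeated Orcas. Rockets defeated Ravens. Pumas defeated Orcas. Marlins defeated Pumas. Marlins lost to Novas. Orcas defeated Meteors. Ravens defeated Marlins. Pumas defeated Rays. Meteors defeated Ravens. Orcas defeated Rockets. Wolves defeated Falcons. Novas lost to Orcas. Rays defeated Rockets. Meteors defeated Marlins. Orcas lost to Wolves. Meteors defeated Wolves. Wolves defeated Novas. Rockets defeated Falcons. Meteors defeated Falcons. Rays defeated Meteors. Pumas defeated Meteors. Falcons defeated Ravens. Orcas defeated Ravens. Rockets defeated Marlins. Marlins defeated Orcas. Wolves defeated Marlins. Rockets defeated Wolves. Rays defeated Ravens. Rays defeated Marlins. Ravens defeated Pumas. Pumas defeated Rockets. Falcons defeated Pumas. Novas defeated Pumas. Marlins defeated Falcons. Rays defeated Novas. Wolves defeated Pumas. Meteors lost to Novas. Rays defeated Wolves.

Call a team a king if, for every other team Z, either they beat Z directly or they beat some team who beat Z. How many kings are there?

Ravens reaches everyone (king).
Wolves reaches everyone (king).
Meteors reaches everyone (king).
Marlins cannot reach Wolves in two steps.
Novas reaches everyone (king).
Pumas reaches everyone (king).
Falcons reaches everyone (king).
Rockets cannot reach Meteors in two steps.
Orcas cannot reach Rays in two steps.
Rays reaches everyone (king).
Kings: Ravens, Wolves, Meteors, Novas, Pumas, Falcons, Rays — 7.

7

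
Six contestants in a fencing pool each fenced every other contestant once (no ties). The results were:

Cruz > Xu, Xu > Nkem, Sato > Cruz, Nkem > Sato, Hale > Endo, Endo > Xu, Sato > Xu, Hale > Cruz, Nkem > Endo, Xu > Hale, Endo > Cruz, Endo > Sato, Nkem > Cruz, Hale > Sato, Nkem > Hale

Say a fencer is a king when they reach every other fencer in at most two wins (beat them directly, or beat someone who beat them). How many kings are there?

3

Endo reaches everyone (king).
Hale cannot reach Nkem in two steps.
Nkem reaches everyone (king).
Xu reaches everyone (king).
Sato cannot reach Endo in two steps.
Cruz cannot reach Endo, Sato in two steps.
Kings: Endo, Nkem, Xu — 3.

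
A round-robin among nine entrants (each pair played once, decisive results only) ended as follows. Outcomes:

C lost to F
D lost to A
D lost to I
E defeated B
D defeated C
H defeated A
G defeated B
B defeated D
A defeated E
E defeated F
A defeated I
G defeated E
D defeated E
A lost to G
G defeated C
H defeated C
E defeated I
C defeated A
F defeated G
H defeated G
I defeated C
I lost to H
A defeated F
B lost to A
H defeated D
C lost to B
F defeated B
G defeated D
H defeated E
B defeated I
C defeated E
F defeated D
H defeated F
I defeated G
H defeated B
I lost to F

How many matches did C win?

2

C's results: beat A, E; lost to B, D, F, G, H, I.
That is 2 wins.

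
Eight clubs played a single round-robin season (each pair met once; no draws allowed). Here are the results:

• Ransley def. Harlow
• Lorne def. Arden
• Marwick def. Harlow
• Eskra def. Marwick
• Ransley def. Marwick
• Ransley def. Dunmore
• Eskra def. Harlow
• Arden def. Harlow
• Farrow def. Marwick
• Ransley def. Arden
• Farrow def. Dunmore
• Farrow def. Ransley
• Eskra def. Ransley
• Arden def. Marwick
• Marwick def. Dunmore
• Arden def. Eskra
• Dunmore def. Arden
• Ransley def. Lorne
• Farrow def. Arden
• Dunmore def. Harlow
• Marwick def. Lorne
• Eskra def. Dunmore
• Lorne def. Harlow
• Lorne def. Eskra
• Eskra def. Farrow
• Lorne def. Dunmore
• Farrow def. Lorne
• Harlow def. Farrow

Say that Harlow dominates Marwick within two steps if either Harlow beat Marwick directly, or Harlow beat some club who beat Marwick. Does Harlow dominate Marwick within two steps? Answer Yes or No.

Harlow did not beat Marwick directly.
Harlow beat Farrow. Of those, Farrow beat Marwick.

Yes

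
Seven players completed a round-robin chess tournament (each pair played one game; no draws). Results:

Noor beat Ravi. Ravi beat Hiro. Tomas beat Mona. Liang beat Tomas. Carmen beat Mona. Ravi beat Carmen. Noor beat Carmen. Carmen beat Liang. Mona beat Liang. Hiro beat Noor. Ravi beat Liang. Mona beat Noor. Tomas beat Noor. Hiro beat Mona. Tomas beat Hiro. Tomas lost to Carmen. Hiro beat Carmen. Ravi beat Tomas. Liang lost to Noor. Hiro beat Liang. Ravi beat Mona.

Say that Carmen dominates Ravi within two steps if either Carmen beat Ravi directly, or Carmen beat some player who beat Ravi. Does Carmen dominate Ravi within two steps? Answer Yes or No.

Carmen did not beat Ravi directly.
Carmen beat Liang, Tomas, Mona, but each of them lost to Ravi. No two-step path.

No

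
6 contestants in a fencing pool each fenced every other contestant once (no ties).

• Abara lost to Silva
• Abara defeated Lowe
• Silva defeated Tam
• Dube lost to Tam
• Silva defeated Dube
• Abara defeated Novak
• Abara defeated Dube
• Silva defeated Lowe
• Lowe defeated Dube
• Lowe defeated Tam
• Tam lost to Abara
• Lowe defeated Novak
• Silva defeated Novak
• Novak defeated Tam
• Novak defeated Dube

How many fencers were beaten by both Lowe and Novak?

2

Lowe beat: Tam, Dube, Novak.
Novak beat: Tam, Dube.
Both beat: Tam, Dube — 2.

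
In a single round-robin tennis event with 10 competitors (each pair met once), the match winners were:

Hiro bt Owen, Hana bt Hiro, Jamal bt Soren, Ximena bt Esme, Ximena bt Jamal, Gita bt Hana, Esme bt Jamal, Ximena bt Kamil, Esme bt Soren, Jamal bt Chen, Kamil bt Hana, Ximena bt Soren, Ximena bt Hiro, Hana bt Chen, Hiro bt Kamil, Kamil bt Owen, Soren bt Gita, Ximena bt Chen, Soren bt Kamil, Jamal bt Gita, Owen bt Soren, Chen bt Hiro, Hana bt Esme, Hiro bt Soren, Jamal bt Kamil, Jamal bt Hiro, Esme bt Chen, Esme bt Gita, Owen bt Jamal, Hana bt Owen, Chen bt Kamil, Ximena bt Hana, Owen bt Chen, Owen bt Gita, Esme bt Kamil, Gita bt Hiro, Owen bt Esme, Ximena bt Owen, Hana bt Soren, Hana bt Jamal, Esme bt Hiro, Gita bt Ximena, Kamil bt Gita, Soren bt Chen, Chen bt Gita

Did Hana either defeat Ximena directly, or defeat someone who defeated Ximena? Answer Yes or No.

No

Hana did not beat Ximena directly.
Hana beat Soren, Esme, Owen, Chen, Jamal, Hiro, but each of them lost to Ximena. No two-step path.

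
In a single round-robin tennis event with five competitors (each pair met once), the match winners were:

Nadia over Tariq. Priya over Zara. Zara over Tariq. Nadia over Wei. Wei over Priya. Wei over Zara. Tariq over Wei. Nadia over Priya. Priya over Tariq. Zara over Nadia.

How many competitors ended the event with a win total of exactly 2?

3

Win totals: Priya 2, Wei 2, Nadia 3, Zara 2, Tariq 1.
Exactly 2: Priya, Wei, Zara — 3 competitors.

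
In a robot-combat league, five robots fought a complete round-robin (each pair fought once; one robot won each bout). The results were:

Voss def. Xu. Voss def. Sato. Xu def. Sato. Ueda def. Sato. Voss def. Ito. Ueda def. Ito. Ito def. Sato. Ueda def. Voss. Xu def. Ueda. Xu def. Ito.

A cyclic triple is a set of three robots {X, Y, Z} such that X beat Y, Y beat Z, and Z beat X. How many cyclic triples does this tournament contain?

Win totals: Ito 1, Xu 3, Ueda 3, Voss 3, Sato 0.
A robot with w wins dominates both others in C(w,2) triples; summing gives 0 + 3 + 3 + 3 + 0 = 9 transitive triples.
Total triples C(5,3) = 10, so cyclic triples = 10 − 9 = 1.

1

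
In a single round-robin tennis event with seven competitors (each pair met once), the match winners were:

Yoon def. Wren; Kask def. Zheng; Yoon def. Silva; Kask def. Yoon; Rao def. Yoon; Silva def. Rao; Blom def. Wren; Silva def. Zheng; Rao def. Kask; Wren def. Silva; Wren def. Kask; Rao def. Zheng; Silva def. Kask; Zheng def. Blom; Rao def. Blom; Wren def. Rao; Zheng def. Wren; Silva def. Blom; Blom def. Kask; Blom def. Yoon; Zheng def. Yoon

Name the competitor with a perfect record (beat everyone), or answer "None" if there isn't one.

None

Highest win total is Silva with 4 (out of 6 possible).
Silva lost to Yoon, Wren, so no competitor went undefeated.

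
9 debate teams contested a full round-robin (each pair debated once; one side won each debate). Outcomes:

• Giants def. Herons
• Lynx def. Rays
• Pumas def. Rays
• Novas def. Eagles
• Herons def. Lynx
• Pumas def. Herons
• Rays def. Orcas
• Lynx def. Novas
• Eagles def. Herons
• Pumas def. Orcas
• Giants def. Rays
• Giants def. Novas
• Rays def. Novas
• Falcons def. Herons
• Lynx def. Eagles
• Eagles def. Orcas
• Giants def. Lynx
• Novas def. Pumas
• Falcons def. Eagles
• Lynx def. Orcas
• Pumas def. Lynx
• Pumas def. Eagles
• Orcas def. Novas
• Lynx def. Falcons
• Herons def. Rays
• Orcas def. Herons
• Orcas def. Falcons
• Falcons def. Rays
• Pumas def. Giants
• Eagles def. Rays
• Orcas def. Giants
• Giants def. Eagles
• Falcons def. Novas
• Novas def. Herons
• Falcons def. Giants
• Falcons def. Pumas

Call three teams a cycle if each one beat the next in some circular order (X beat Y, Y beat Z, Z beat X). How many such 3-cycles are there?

Win totals: Rays 2, Novas 3, Herons 2, Lynx 5, Orcas 4, Pumas 6, Giants 5, Eagles 3, Falcons 6.
A team with w wins dominates both others in C(w,2) triples; summing gives 1 + 3 + 1 + 10 + 6 + 15 + 10 + 3 + 15 = 64 transitive triples.
Total triples C(9,3) = 84, so cyclic triples = 84 − 64 = 20.

20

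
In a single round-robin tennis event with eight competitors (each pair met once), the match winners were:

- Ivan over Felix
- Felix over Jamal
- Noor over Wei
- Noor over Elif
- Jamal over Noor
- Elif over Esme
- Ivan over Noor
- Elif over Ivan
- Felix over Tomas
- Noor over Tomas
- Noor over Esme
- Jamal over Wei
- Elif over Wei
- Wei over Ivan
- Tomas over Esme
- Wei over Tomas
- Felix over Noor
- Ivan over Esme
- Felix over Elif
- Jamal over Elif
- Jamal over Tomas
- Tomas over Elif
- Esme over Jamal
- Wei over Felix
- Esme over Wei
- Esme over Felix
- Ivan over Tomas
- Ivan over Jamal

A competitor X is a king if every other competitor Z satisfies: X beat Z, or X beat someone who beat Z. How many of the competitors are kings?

Felix reaches everyone (king).
Ivan reaches everyone (king).
Tomas cannot reach Noor in two steps.
Wei reaches everyone (king).
Jamal reaches everyone (king).
Elif reaches everyone (king).
Noor reaches everyone (king).
Esme reaches everyone (king).
Kings: Felix, Ivan, Wei, Jamal, Elif, Noor, Esme — 7.

7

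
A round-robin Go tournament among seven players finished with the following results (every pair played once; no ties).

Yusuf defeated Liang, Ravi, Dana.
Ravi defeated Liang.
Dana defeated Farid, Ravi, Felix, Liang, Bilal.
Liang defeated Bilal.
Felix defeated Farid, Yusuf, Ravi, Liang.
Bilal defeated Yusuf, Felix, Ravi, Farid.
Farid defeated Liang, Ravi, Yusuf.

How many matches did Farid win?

3

Farid's results: beat Ravi, Yusuf, Liang; lost to Bilal, Felix, Dana.
That is 3 wins.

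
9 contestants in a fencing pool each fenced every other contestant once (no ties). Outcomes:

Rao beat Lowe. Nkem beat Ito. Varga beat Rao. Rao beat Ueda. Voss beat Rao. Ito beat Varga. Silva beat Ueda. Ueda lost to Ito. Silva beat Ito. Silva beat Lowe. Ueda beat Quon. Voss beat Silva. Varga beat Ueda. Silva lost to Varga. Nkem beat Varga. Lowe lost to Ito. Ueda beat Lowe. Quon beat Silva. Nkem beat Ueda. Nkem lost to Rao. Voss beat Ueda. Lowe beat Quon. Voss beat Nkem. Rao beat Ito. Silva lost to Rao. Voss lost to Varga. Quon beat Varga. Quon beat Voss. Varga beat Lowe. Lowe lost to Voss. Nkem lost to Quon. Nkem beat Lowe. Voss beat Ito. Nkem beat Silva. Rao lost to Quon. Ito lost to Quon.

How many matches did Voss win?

6

Voss' results: beat Lowe, Ito, Ueda, Nkem, Rao, Silva; lost to Varga, Quon.
That is 6 wins.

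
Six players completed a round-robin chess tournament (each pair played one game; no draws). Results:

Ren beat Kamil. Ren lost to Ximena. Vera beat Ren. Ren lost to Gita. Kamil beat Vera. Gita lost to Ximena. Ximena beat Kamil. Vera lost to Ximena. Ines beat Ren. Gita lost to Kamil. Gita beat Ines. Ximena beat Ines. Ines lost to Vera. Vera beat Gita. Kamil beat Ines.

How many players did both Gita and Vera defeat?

Gita beat: Ines, Ren.
Vera beat: Gita, Ines, Ren.
Both beat: Ines, Ren — 2.

2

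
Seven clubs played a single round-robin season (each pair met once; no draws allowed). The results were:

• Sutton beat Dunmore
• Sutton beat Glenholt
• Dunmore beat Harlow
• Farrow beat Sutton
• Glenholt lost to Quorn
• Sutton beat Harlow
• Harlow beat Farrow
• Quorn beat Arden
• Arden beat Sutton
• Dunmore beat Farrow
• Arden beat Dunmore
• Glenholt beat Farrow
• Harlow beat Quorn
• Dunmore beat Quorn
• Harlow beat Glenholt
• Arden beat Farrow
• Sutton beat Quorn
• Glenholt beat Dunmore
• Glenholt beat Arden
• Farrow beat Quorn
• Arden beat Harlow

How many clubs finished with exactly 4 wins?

2

Win totals: Harlow 3, Arden 4, Sutton 4, Farrow 2, Glenholt 3, Dunmore 3, Quorn 2.
Exactly 4: Arden, Sutton — 2 clubs.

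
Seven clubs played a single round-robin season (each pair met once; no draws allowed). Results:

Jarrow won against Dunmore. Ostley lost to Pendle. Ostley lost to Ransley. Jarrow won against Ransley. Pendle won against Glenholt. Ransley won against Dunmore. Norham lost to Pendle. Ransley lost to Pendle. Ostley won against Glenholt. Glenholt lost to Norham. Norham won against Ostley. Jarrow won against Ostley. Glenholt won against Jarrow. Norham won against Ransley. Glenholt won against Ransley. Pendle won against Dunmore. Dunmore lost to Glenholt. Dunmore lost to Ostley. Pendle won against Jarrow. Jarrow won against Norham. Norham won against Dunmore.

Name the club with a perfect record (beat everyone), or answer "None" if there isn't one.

Pendle

Pendle has 6 wins out of 6 opponents — a perfect record.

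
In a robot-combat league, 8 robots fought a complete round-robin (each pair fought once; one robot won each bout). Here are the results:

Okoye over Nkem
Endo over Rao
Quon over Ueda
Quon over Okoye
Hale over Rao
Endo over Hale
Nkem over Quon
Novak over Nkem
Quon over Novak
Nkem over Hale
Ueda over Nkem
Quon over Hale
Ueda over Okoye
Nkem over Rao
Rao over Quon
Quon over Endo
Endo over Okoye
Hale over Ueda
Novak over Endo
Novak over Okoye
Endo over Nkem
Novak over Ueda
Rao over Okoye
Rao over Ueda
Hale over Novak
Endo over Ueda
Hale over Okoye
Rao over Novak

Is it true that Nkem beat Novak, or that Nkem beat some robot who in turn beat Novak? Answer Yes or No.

Nkem did not beat Novak directly.
Nkem beat Quon, Hale, Rao. Of those, Quon beat Novak.

Yes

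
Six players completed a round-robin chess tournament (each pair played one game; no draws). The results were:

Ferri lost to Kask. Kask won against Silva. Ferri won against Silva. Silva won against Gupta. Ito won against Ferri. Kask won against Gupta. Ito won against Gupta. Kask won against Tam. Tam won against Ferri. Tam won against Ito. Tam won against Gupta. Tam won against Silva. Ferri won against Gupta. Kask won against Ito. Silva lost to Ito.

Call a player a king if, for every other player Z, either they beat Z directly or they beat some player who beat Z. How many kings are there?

1

Gupta cannot reach Ito, Kask, Tam, Ferri, Silva in two steps.
Ito cannot reach Kask, Tam in two steps.
Kask reaches everyone (king).
Tam cannot reach Kask in two steps.
Ferri cannot reach Ito, Kask, Tam in two steps.
Silva cannot reach Ito, Kask, Tam, Ferri in two steps.
Kings: Kask — 1.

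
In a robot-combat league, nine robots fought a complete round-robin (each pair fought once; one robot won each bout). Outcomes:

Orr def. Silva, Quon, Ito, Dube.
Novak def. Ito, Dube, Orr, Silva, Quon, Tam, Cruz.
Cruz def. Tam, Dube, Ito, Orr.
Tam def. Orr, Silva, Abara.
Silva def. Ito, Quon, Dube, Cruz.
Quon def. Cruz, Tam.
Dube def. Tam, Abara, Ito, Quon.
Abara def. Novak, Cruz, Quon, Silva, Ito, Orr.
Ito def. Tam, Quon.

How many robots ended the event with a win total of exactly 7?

Win totals: Ito 2, Abara 6, Quon 2, Tam 3, Silva 4, Cruz 4, Orr 4, Novak 7, Dube 4.
Exactly 7: Novak — 1 robot.

1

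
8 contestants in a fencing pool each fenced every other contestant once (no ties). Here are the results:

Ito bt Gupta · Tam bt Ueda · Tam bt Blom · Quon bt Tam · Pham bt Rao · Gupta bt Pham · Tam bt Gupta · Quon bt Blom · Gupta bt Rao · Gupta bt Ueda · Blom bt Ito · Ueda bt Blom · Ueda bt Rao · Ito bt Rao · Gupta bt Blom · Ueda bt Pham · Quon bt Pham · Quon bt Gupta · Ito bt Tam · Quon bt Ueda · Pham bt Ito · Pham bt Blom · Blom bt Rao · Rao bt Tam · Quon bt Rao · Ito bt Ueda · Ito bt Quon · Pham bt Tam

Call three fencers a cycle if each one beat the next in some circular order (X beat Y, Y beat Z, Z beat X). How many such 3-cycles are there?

12

Win totals: Ito 5, Ueda 3, Blom 2, Quon 6, Rao 1, Gupta 4, Tam 3, Pham 4.
A fencer with w wins dominates both others in C(w,2) triples; summing gives 10 + 3 + 1 + 15 + 0 + 6 + 3 + 6 = 44 transitive triples.
Total triples C(8,3) = 56, so cyclic triples = 56 − 44 = 12.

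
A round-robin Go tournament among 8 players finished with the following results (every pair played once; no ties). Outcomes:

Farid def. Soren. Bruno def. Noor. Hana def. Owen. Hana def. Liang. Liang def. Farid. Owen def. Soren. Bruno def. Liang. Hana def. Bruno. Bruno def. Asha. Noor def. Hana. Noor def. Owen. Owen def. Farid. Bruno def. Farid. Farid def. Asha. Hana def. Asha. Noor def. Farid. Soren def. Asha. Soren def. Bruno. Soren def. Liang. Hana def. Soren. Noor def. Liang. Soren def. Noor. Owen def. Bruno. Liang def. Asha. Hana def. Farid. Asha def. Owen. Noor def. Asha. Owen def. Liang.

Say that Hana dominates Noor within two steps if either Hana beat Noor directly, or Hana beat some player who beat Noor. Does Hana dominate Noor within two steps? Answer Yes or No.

Yes

Hana did not beat Noor directly.
Hana beat Owen, Bruno, Asha, Liang, Soren, Farid. Of those, Bruno beat Noor.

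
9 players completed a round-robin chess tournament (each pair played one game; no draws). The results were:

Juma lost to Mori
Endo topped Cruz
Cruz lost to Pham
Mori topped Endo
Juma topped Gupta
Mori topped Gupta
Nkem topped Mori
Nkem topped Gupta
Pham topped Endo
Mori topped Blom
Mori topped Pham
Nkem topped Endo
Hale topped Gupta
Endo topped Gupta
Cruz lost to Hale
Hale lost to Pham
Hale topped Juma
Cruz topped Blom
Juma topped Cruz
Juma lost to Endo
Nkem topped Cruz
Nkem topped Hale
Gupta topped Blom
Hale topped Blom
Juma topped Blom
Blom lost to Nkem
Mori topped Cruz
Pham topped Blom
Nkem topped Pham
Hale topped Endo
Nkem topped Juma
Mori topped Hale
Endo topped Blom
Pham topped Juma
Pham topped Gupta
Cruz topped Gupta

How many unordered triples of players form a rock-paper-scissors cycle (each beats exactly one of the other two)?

0

Win totals: Nkem 8, Cruz 2, Pham 6, Blom 0, Mori 7, Gupta 1, Hale 5, Endo 4, Juma 3.
A player with w wins dominates both others in C(w,2) triples; summing gives 28 + 1 + 15 + 0 + 21 + 0 + 10 + 6 + 3 = 84 transitive triples.
Total triples C(9,3) = 84, so cyclic triples = 84 − 84 = 0.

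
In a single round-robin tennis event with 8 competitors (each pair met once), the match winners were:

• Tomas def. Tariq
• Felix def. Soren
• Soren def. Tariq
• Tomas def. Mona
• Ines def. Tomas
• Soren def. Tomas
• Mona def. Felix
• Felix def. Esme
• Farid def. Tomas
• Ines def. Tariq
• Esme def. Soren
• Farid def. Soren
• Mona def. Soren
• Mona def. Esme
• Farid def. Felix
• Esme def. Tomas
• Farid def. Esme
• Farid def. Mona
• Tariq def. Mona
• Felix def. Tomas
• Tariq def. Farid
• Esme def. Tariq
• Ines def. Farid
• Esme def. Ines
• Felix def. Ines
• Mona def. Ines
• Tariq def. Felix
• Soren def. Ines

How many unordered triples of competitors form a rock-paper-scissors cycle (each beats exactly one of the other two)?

Win totals: Mona 4, Esme 4, Farid 5, Tariq 3, Soren 3, Tomas 2, Felix 4, Ines 3.
A competitor with w wins dominates both others in C(w,2) triples; summing gives 6 + 6 + 10 + 3 + 3 + 1 + 6 + 3 = 38 transitive triples.
Total triples C(8,3) = 56, so cyclic triples = 56 − 38 = 18.

18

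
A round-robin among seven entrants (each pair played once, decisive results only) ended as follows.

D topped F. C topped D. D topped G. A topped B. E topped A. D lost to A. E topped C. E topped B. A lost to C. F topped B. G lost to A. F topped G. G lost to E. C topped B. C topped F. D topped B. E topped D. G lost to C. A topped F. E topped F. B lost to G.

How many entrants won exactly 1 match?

Win totals: A 4, B 0, C 5, D 3, E 6, F 2, G 1.
Exactly 1: G — 1 entrant.

1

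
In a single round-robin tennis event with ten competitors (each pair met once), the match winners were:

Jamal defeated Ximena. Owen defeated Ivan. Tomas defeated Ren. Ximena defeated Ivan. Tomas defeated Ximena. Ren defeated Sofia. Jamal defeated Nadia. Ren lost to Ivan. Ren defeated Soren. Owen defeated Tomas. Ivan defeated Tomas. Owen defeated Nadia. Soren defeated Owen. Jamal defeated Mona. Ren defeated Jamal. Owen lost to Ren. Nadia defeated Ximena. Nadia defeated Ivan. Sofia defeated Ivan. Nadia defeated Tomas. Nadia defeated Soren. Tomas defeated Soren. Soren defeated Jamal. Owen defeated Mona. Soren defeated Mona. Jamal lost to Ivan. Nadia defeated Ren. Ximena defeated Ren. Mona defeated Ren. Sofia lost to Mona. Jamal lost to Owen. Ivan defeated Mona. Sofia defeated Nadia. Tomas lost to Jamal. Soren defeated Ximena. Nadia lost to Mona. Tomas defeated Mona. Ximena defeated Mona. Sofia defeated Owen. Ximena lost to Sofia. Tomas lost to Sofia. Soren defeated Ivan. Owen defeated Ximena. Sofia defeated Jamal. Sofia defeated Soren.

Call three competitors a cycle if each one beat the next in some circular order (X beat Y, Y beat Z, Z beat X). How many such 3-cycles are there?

34

Win totals: Ren 4, Soren 5, Ximena 3, Owen 6, Tomas 4, Sofia 7, Jamal 4, Ivan 4, Mona 3, Nadia 5.
A competitor with w wins dominates both others in C(w,2) triples; summing gives 6 + 10 + 3 + 15 + 6 + 21 + 6 + 6 + 3 + 10 = 86 transitive triples.
Total triples C(10,3) = 120, so cyclic triples = 120 − 86 = 34.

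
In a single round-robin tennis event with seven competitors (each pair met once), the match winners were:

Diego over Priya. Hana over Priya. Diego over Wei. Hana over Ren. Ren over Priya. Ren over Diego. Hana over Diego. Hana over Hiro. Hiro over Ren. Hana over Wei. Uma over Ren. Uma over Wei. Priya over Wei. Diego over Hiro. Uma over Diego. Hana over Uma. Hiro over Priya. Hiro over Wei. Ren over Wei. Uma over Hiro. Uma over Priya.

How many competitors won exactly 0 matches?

1

Win totals: Diego 3, Hiro 3, Uma 5, Wei 0, Ren 3, Priya 1, Hana 6.
Exactly 0: Wei — 1 competitor.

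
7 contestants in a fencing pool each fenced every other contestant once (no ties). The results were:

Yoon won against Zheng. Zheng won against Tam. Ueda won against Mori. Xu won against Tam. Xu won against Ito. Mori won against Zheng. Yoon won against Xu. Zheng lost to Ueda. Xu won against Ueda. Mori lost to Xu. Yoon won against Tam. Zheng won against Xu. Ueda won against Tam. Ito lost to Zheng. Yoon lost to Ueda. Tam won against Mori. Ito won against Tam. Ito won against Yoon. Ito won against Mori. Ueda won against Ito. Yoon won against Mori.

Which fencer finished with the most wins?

Ueda

Win totals: Yoon 4, Ueda 5, Xu 4, Ito 3, Mori 1, Tam 1, Zheng 3.
Ueda leads with 5 wins (next highest: 4).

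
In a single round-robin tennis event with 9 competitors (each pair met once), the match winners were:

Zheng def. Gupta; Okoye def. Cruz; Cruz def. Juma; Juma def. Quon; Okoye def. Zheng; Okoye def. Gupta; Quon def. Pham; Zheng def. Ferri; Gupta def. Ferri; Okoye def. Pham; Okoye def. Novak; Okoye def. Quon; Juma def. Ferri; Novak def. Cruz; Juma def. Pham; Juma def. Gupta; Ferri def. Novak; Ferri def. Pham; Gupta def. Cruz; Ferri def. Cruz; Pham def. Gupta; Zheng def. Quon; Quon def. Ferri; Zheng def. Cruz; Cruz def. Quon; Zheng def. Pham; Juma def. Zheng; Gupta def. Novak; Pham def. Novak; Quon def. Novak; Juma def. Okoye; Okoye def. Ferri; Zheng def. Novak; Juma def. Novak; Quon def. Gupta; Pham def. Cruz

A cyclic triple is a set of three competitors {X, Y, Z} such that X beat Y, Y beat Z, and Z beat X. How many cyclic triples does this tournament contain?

11

Win totals: Novak 1, Quon 4, Zheng 6, Pham 3, Gupta 3, Ferri 3, Juma 7, Cruz 2, Okoye 7.
A competitor with w wins dominates both others in C(w,2) triples; summing gives 0 + 6 + 15 + 3 + 3 + 3 + 21 + 1 + 21 = 73 transitive triples.
Total triples C(9,3) = 84, so cyclic triples = 84 − 73 = 11.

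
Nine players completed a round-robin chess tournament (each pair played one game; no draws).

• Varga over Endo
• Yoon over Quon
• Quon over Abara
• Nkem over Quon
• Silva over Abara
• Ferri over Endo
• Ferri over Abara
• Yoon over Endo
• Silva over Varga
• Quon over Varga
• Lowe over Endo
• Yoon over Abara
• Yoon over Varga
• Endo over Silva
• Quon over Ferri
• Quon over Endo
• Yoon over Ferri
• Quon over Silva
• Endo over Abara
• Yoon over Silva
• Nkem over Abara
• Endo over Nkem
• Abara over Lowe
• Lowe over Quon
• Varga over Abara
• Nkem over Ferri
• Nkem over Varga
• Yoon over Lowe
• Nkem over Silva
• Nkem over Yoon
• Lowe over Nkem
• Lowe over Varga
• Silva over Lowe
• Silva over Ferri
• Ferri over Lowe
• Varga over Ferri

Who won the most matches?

Win totals: Nkem 6, Lowe 4, Ferri 3, Quon 5, Abara 1, Varga 3, Endo 3, Yoon 7, Silva 4.
Yoon leads with 7 wins (next highest: 6).

Yoon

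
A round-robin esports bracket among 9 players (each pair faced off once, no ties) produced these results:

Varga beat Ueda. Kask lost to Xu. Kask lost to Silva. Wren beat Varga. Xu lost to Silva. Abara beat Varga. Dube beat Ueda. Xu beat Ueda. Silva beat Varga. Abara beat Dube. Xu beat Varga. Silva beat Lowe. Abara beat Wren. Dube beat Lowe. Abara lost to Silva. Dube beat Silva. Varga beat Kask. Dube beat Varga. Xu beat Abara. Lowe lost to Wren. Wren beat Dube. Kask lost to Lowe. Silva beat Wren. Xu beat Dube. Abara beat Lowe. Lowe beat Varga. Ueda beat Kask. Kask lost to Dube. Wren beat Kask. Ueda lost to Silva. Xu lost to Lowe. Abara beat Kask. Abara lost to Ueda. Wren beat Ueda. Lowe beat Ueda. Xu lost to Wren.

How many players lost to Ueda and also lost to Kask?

Ueda beat: Abara, Kask.
Kask beat: no one.
No one was beaten by both.

0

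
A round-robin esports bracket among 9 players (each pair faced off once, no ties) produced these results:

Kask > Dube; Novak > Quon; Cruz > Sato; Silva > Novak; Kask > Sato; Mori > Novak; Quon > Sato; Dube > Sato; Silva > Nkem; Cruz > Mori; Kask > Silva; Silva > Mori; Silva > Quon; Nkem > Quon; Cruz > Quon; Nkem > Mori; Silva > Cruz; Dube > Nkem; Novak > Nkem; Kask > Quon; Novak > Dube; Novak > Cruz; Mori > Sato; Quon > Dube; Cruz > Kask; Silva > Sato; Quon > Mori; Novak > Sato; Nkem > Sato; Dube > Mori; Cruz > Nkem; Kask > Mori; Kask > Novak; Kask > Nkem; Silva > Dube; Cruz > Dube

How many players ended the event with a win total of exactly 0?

1

Win totals: Novak 5, Kask 7, Quon 3, Dube 3, Silva 7, Sato 0, Mori 2, Cruz 6, Nkem 3.
Exactly 0: Sato — 1 player.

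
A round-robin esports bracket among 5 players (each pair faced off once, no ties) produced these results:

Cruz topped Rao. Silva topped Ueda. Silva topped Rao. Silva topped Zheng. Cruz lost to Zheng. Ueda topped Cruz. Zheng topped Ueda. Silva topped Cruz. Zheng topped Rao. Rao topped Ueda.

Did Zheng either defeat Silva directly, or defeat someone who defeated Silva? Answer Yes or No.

No

Zheng did not beat Silva directly.
Zheng beat Rao, Ueda, Cruz, but each of them lost to Silva. No two-step path.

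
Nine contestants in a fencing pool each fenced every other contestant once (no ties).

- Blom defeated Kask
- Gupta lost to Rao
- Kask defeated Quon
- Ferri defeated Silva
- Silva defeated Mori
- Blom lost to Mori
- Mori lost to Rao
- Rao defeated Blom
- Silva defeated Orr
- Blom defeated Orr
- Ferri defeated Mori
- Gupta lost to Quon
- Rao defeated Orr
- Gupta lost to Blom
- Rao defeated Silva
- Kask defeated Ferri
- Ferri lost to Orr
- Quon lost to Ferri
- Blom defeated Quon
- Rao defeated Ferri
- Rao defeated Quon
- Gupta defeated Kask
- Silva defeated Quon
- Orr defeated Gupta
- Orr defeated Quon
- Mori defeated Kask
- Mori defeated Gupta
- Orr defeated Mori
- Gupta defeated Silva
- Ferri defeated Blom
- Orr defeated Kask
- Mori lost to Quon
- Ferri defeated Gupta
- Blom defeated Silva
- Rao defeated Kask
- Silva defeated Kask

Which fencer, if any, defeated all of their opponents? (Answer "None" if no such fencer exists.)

Rao has 8 wins out of 8 opponents — a perfect record.

Rao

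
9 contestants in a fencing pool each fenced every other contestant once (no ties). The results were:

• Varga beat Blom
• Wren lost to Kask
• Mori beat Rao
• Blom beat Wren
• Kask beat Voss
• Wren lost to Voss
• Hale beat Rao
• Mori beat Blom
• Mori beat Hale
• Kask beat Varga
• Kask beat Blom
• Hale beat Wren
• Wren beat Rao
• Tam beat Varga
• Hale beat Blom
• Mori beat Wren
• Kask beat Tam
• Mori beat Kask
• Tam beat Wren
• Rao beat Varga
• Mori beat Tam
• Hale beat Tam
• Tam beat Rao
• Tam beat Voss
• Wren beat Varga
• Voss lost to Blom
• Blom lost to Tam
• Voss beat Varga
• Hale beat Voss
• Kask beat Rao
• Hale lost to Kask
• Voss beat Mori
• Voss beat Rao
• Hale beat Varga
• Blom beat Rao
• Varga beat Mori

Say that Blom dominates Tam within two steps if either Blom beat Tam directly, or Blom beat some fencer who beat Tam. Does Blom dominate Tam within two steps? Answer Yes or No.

No

Blom did not beat Tam directly.
Blom beat Wren, Voss, Rao, but each of them lost to Tam. No two-step path.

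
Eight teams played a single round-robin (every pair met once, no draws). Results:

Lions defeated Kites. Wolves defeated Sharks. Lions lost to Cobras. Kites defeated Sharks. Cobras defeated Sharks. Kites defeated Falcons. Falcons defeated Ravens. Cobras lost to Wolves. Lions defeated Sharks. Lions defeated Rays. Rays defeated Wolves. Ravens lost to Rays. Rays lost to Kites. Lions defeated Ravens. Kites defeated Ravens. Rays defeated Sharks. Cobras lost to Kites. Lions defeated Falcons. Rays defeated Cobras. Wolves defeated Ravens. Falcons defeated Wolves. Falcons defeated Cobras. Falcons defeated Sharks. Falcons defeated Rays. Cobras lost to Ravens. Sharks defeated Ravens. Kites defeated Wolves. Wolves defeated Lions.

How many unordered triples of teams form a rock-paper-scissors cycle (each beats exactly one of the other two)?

8

Win totals: Cobras 2, Lions 5, Ravens 1, Sharks 1, Kites 6, Falcons 5, Rays 4, Wolves 4.
A team with w wins dominates both others in C(w,2) triples; summing gives 1 + 10 + 0 + 0 + 15 + 10 + 6 + 6 = 48 transitive triples.
Total triples C(8,3) = 56, so cyclic triples = 56 − 48 = 8.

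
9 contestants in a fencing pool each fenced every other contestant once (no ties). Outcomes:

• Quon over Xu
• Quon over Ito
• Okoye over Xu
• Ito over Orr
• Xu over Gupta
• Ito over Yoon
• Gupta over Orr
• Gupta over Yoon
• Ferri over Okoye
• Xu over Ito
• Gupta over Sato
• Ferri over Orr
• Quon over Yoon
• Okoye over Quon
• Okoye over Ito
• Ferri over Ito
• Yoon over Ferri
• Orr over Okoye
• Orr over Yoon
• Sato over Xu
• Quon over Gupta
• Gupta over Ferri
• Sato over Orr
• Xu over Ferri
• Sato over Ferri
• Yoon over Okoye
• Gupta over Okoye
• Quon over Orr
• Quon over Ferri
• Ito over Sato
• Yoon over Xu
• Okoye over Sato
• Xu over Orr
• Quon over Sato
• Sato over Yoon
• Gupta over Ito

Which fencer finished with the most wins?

Quon

Win totals: Gupta 6, Okoye 4, Yoon 3, Sato 4, Ferri 3, Orr 2, Xu 4, Quon 7, Ito 3.
Quon leads with 7 wins (next highest: 6).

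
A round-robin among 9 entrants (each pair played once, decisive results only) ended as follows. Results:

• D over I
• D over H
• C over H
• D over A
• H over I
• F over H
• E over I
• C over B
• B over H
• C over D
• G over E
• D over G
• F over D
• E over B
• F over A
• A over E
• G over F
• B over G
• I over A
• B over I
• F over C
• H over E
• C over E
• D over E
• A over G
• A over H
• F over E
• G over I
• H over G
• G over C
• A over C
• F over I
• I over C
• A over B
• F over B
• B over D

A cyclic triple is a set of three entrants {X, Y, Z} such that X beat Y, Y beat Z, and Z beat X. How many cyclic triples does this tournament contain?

20

Win totals: A 5, B 4, C 4, D 5, E 2, F 7, G 4, H 3, I 2.
An entrant with w wins dominates both others in C(w,2) triples; summing gives 10 + 6 + 6 + 10 + 1 + 21 + 6 + 3 + 1 = 64 transitive triples.
Total triples C(9,3) = 84, so cyclic triples = 84 − 64 = 20.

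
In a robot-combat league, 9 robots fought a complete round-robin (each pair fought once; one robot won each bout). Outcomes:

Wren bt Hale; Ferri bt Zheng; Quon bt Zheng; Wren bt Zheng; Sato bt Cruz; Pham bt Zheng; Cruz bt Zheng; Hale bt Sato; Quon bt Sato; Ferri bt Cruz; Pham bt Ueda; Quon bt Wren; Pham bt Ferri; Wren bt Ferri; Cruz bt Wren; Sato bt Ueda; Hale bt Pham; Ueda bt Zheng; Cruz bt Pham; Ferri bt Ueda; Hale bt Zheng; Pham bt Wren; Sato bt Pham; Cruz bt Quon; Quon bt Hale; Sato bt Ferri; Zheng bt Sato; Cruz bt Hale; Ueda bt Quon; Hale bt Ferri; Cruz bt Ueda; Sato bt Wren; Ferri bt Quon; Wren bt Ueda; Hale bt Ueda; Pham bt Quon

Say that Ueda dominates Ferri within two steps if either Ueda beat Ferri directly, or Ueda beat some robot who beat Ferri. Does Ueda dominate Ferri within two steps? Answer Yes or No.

No

Ueda did not beat Ferri directly.
Ueda beat Zheng, Quon, but each of them lost to Ferri. No two-step path.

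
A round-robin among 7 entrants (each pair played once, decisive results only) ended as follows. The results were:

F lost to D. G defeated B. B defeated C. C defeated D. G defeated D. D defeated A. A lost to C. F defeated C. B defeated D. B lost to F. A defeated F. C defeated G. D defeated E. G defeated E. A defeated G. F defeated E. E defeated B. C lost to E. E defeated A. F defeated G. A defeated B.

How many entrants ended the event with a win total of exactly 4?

1

Win totals: A 3, B 2, C 3, D 3, E 3, F 4, G 3.
Exactly 4: F — 1 entrant.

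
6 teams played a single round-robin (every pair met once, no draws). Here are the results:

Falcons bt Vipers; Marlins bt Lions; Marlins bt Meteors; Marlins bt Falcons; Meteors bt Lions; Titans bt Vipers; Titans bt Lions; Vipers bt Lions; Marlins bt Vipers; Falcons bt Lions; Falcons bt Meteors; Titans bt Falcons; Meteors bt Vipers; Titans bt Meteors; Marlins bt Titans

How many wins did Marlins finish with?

Marlins' results: beat Vipers, Meteors, Lions, Falcons, Titans; lost to no one.
That is 5 wins.

5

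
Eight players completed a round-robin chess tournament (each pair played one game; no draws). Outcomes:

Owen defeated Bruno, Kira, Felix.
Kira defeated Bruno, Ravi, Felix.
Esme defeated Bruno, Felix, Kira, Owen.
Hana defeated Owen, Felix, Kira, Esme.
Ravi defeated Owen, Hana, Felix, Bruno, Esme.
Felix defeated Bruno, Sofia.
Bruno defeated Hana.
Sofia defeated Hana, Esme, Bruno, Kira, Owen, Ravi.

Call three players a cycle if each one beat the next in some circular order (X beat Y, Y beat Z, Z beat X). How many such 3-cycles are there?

12

Win totals: Hana 4, Felix 2, Kira 3, Sofia 6, Ravi 5, Bruno 1, Esme 4, Owen 3.
A player with w wins dominates both others in C(w,2) triples; summing gives 6 + 1 + 3 + 15 + 10 + 0 + 6 + 3 = 44 transitive triples.
Total triples C(8,3) = 56, so cyclic triples = 56 − 44 = 12.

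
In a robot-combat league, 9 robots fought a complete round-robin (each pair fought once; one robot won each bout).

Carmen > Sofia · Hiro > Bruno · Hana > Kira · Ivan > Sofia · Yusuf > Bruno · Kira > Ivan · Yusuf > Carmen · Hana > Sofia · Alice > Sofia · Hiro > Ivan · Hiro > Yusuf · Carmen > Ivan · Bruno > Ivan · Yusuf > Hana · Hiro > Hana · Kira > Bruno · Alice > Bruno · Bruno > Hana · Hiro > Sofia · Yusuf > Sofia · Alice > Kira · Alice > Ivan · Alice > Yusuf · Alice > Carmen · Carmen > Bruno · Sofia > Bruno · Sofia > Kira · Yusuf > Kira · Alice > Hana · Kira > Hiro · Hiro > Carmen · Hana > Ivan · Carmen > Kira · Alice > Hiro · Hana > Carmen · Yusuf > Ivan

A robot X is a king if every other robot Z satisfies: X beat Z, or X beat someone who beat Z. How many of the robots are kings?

Sofia cannot reach Alice, Carmen, Yusuf in two steps.
Alice reaches everyone (king).
Carmen cannot reach Alice, Yusuf in two steps.
Hiro cannot reach Alice in two steps.
Kira cannot reach Alice in two steps.
Yusuf cannot reach Alice in two steps.
Hana cannot reach Alice, Yusuf in two steps.
Ivan cannot reach Alice, Carmen, Hiro, Yusuf, Hana in two steps.
Bruno cannot reach Alice, Hiro, Yusuf in two steps.
Kings: Alice — 1.

1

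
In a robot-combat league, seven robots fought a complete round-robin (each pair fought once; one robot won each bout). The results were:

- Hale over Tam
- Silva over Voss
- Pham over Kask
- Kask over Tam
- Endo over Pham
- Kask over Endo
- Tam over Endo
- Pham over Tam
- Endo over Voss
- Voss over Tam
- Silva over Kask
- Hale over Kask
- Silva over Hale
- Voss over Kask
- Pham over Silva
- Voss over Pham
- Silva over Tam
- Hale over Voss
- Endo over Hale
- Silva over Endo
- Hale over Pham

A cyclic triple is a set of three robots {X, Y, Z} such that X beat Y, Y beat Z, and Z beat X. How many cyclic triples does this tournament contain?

9

Win totals: Pham 3, Tam 1, Silva 5, Voss 3, Kask 2, Endo 3, Hale 4.
A robot with w wins dominates both others in C(w,2) triples; summing gives 3 + 0 + 10 + 3 + 1 + 3 + 6 = 26 transitive triples.
Total triples C(7,3) = 35, so cyclic triples = 35 − 26 = 9.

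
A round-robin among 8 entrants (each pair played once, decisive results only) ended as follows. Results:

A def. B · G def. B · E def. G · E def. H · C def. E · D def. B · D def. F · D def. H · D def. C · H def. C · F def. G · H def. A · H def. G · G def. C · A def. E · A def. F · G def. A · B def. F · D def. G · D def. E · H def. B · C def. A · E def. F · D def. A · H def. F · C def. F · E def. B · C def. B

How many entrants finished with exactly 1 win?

2

Win totals: A 3, B 1, C 4, D 7, E 4, F 1, G 3, H 5.
Exactly 1: B, F — 2 entrants.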